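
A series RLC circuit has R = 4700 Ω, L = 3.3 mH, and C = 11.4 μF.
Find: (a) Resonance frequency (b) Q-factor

Step 1 — Resonance condition Im(Z)=0 gives ω₀ = 1/√(LC).
Step 2 — ω₀ = 1/√(0.0033·1.14e-05) = 5156 rad/s.
Step 3 — f₀ = ω₀/(2π) = 820.6 Hz.
Step 4 — Series Q: Q = ω₀L/R = 5156·0.0033/4700 = 0.00362.

(a) f₀ = 820.6 Hz  (b) Q = 0.00362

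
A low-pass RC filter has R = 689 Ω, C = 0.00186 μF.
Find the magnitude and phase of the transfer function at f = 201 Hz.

Step 1 — Angular frequency: ω = 2π·201 = 1263 rad/s.
Step 2 — Transfer function: H(jω) = 1/(1 + jωRC).
Step 3 — Denominator: 1 + jωRC = 1 + j·1263·689·1.86e-09 = 1 + j0.001618.
Step 4 — H = 1 - j0.001618.
Step 5 — Magnitude: |H| = 1 (-0.0 dB); phase: φ = -0.1°.

|H| = 1 (-0.0 dB), φ = -0.1°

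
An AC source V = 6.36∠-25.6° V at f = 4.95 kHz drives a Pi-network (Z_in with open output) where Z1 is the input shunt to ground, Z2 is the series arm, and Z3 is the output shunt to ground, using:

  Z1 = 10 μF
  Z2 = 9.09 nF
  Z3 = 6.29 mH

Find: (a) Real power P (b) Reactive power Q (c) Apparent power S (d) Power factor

Step 1 — Angular frequency: ω = 2π·f = 2π·4950 = 3.11e+04 rad/s.
Step 2 — Component impedances:
  Z1: Z = 1/(jωC) = -j/(ω·C) = 0 - j3.215 Ω
  Z2: Z = 1/(jωC) = -j/(ω·C) = 0 - j3537 Ω
  Z3: Z = jωL = j·3.11e+04·0.00629 = 0 + j195.6 Ω
Step 3 — With open output, the series arm Z2 and the output shunt Z3 appear in series to ground: Z2 + Z3 = 0 - j3342 Ω.
Step 4 — Parallel with input shunt Z1: Z_in = Z1 || (Z2 + Z3) = 0 - j3.212 Ω = 3.212∠-90.0° Ω.
Step 5 — Source phasor: V = 6.36∠-25.6° V = 5.736 - j2.748 V.
Step 6 — Current: I = V / Z = 0.8555 + j1.786 A = 1.98∠64.4° A.
Step 7 — Complex power: S = V·I* = 0 - j12.59 VA.
Step 8 — Real power: P = Re(S) = 0 W.
Step 9 — Reactive power: Q = Im(S) = -12.59 VAR.
Step 10 — Apparent power: |S| = 12.59 VA.
Step 11 — Power factor: PF = P/|S| = 0 (leading).

(a) P = 0 W  (b) Q = -12.59 VAR  (c) S = 12.59 VA  (d) PF = 0 (leading)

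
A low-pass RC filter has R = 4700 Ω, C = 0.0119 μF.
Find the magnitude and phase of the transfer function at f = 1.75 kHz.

Step 1 — Angular frequency: ω = 2π·1750 = 1.1e+04 rad/s.
Step 2 — Transfer function: H(jω) = 1/(1 + jωRC).
Step 3 — Denominator: 1 + jωRC = 1 + j·1.1e+04·4700·1.19e-08 = 1 + j0.615.
Step 4 — H = 0.7256 - j0.4462.
Step 5 — Magnitude: |H| = 0.8518 (-1.4 dB); phase: φ = -31.6°.

|H| = 0.8518 (-1.4 dB), φ = -31.6°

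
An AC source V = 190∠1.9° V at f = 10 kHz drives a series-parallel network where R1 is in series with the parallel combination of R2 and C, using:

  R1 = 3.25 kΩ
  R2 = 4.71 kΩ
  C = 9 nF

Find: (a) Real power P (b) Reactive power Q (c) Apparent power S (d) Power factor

Step 1 — Angular frequency: ω = 2π·f = 2π·1e+04 = 6.283e+04 rad/s.
Step 2 — Component impedances:
  R1: Z = R = 3250 Ω
  R2: Z = R = 4710 Ω
  C: Z = 1/(jωC) = -j/(ω·C) = 0 - j1768 Ω
Step 3 — Parallel branch: R2 || C = 1/(1/R2 + 1/C) = 581.9 - j1550 Ω.
Step 4 — Series with R1: Z_total = R1 + (R2 || C) = 3832 - j1550 Ω = 4133∠-22.0° Ω.
Step 5 — Source phasor: V = 190∠1.9° V = 189.9 + j6.299 V.
Step 6 — Current: I = V / Z = 0.04202 + j0.01864 A = 0.04597∠23.9° A.
Step 7 — Complex power: S = V·I* = 8.096 - j3.275 VA.
Step 8 — Real power: P = Re(S) = 8.096 W.
Step 9 — Reactive power: Q = Im(S) = -3.275 VAR.
Step 10 — Apparent power: |S| = 8.734 VA.
Step 11 — Power factor: PF = P/|S| = 0.927 (leading).

(a) P = 8.096 W  (b) Q = -3.275 VAR  (c) S = 8.734 VA  (d) PF = 0.927 (leading)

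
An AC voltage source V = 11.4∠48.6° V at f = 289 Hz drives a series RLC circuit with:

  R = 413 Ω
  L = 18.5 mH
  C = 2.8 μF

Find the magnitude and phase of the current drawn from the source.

Step 1 — Angular frequency: ω = 2π·f = 2π·289 = 1816 rad/s.
Step 2 — Component impedances:
  R: Z = R = 413 Ω
  L: Z = jωL = j·1816·0.0185 = 0 + j33.59 Ω
  C: Z = 1/(jωC) = -j/(ω·C) = 0 - j196.7 Ω
Step 3 — Series combination: Z_total = R + L + C = 413 - j163.1 Ω = 444∠-21.5° Ω.
Step 4 — Source phasor: V = 11.4∠48.6° V = 7.539 + j8.551 V.
Step 5 — Ohm's law: I = V / Z_total = (7.539 + j8.551) / (413 - j163.1) = 0.008718 + j0.02415 A.
Step 6 — Convert to polar: |I| = 0.02567 A, ∠I = 70.1°.

I = 0.02567∠70.1° A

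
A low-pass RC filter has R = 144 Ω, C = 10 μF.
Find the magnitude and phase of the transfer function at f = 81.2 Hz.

Step 1 — Angular frequency: ω = 2π·81.2 = 510.2 rad/s.
Step 2 — Transfer function: H(jω) = 1/(1 + jωRC).
Step 3 — Denominator: 1 + jωRC = 1 + j·510.2·144·1e-05 = 1 + j0.7347.
Step 4 — H = 0.6495 - j0.4771.
Step 5 — Magnitude: |H| = 0.8059 (-1.9 dB); phase: φ = -36.3°.

|H| = 0.8059 (-1.9 dB), φ = -36.3°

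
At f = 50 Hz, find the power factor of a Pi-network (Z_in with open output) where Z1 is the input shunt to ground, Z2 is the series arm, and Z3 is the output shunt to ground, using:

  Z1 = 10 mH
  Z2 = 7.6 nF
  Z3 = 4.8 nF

Step 1 — Angular frequency: ω = 2π·f = 2π·50 = 314.2 rad/s.
Step 2 — Component impedances:
  Z1: Z = jωL = j·314.2·0.01 = 0 + j3.142 Ω
  Z2: Z = 1/(jωC) = -j/(ω·C) = 0 - j4.188e+05 Ω
  Z3: Z = 1/(jωC) = -j/(ω·C) = 0 - j6.631e+05 Ω
Step 3 — With open output, the series arm Z2 and the output shunt Z3 appear in series to ground: Z2 + Z3 = 0 - j1.082e+06 Ω.
Step 4 — Parallel with input shunt Z1: Z_in = Z1 || (Z2 + Z3) = 0 + j3.142 Ω = 3.142∠90.0° Ω.
Step 5 — Power factor: PF = cos(φ) = Re(Z)/|Z| = -0/3.142 = -0.
Step 6 — Type: Im(Z) = 3.142 ⇒ lagging (phase φ = 90.0°).

PF = -0 (lagging, φ = 90.0°)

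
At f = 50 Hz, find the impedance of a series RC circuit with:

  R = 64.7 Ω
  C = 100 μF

Step 1 — Angular frequency: ω = 2π·f = 2π·50 = 314.2 rad/s.
Step 2 — Component impedances:
  R: Z = R = 64.7 Ω
  C: Z = 1/(jωC) = -j/(ω·C) = 0 - j31.83 Ω
Step 3 — Series combination: Z_total = R + C = 64.7 - j31.83 Ω = 72.11∠-26.2° Ω.

Z = 64.7 - j31.83 Ω = 72.11∠-26.2° Ω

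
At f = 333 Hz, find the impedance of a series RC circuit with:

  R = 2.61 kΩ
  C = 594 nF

Step 1 — Angular frequency: ω = 2π·f = 2π·333 = 2092 rad/s.
Step 2 — Component impedances:
  R: Z = R = 2610 Ω
  C: Z = 1/(jωC) = -j/(ω·C) = 0 - j804.6 Ω
Step 3 — Series combination: Z_total = R + C = 2610 - j804.6 Ω = 2731∠-17.1° Ω.

Z = 2610 - j804.6 Ω = 2731∠-17.1° Ω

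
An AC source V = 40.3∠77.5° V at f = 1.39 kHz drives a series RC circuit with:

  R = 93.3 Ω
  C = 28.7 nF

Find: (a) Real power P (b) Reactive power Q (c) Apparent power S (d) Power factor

Step 1 — Angular frequency: ω = 2π·f = 2π·1390 = 8734 rad/s.
Step 2 — Component impedances:
  R: Z = R = 93.3 Ω
  C: Z = 1/(jωC) = -j/(ω·C) = 0 - j3990 Ω
Step 3 — Series combination: Z_total = R + C = 93.3 - j3990 Ω = 3991∠-88.7° Ω.
Step 4 — Source phasor: V = 40.3∠77.5° V = 8.723 + j39.34 V.
Step 5 — Current: I = V / Z = -0.009805 + j0.002416 A = 0.0101∠166.2° A.
Step 6 — Complex power: S = V·I* = 0.009515 - j0.4069 VA.
Step 7 — Real power: P = Re(S) = 0.009515 W.
Step 8 — Reactive power: Q = Im(S) = -0.4069 VAR.
Step 9 — Apparent power: |S| = 0.407 VA.
Step 10 — Power factor: PF = P/|S| = 0.02338 (leading).

(a) P = 0.009515 W  (b) Q = -0.4069 VAR  (c) S = 0.407 VA  (d) PF = 0.02338 (leading)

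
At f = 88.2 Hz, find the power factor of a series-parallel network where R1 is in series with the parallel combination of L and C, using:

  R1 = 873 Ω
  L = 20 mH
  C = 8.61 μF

Step 1 — Angular frequency: ω = 2π·f = 2π·88.2 = 554.2 rad/s.
Step 2 — Component impedances:
  R1: Z = R = 873 Ω
  L: Z = jωL = j·554.2·0.02 = 0 + j11.08 Ω
  C: Z = 1/(jωC) = -j/(ω·C) = 0 - j209.6 Ω
Step 3 — Parallel branch: L || C = 1/(1/L + 1/C) = 0 + j11.7 Ω.
Step 4 — Series with R1: Z_total = R1 + (L || C) = 873 + j11.7 Ω = 873.1∠0.8° Ω.
Step 5 — Power factor: PF = cos(φ) = Re(Z)/|Z| = 873/873.1 = 0.9999.
Step 6 — Type: Im(Z) = 11.7 ⇒ lagging (phase φ = 0.8°).

PF = 0.9999 (lagging, φ = 0.8°)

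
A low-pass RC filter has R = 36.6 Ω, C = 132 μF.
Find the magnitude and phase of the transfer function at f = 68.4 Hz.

Step 1 — Angular frequency: ω = 2π·68.4 = 429.8 rad/s.
Step 2 — Transfer function: H(jω) = 1/(1 + jωRC).
Step 3 — Denominator: 1 + jωRC = 1 + j·429.8·36.6·0.000132 = 1 + j2.076.
Step 4 — H = 0.1883 - j0.3909.
Step 5 — Magnitude: |H| = 0.4339 (-7.3 dB); phase: φ = -64.3°.

|H| = 0.4339 (-7.3 dB), φ = -64.3°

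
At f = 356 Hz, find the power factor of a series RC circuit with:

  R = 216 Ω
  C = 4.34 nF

Step 1 — Angular frequency: ω = 2π·f = 2π·356 = 2237 rad/s.
Step 2 — Component impedances:
  R: Z = R = 216 Ω
  C: Z = 1/(jωC) = -j/(ω·C) = 0 - j1.03e+05 Ω
Step 3 — Series combination: Z_total = R + C = 216 - j1.03e+05 Ω = 1.03e+05∠-89.9° Ω.
Step 4 — Power factor: PF = cos(φ) = Re(Z)/|Z| = 216/1.03e+05 = 0.002097.
Step 5 — Type: Im(Z) = -1.03e+05 ⇒ leading (phase φ = -89.9°).

PF = 0.002097 (leading, φ = -89.9°)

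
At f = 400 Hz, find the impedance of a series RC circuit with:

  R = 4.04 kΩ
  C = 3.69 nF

Step 1 — Angular frequency: ω = 2π·f = 2π·400 = 2513 rad/s.
Step 2 — Component impedances:
  R: Z = R = 4040 Ω
  C: Z = 1/(jωC) = -j/(ω·C) = 0 - j1.078e+05 Ω
Step 3 — Series combination: Z_total = R + C = 4040 - j1.078e+05 Ω = 1.079e+05∠-87.9° Ω.

Z = 4040 - j1.078e+05 Ω = 1.079e+05∠-87.9° Ω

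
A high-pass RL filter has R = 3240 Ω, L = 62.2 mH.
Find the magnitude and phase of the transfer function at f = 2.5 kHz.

Step 1 — Angular frequency: ω = 2π·2500 = 1.571e+04 rad/s.
Step 2 — Transfer function: H(jω) = jωL/(R + jωL).
Step 3 — Numerator jωL = j·977; denominator R + jωL = 3240 + j977.
Step 4 — H = 0.08336 + j0.2764.
Step 5 — Magnitude: |H| = 0.2887 (-10.8 dB); phase: φ = 73.2°.

|H| = 0.2887 (-10.8 dB), φ = 73.2°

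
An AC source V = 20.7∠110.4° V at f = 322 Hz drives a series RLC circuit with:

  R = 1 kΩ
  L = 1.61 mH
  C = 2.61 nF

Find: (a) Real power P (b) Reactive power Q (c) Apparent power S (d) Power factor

Step 1 — Angular frequency: ω = 2π·f = 2π·322 = 2023 rad/s.
Step 2 — Component impedances:
  R: Z = R = 1000 Ω
  L: Z = jωL = j·2023·0.00161 = 0 + j3.257 Ω
  C: Z = 1/(jωC) = -j/(ω·C) = 0 - j1.894e+05 Ω
Step 3 — Series combination: Z_total = R + L + C = 1000 - j1.894e+05 Ω = 1.894e+05∠-89.7° Ω.
Step 4 — Source phasor: V = 20.7∠110.4° V = -7.215 + j19.4 V.
Step 5 — Current: I = V / Z = -0.0001027 - j3.756e-05 A = 0.0001093∠-159.9° A.
Step 6 — Complex power: S = V·I* = 1.195e-05 - j0.002263 VA.
Step 7 — Real power: P = Re(S) = 1.195e-05 W.
Step 8 — Reactive power: Q = Im(S) = -0.002263 VAR.
Step 9 — Apparent power: |S| = 0.002263 VA.
Step 10 — Power factor: PF = P/|S| = 0.005281 (leading).

(a) P = 1.195e-05 W  (b) Q = -0.002263 VAR  (c) S = 0.002263 VA  (d) PF = 0.005281 (leading)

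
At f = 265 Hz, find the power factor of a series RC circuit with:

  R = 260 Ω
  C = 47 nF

Step 1 — Angular frequency: ω = 2π·f = 2π·265 = 1665 rad/s.
Step 2 — Component impedances:
  R: Z = R = 260 Ω
  C: Z = 1/(jωC) = -j/(ω·C) = 0 - j1.278e+04 Ω
Step 3 — Series combination: Z_total = R + C = 260 - j1.278e+04 Ω = 1.278e+04∠-88.8° Ω.
Step 4 — Power factor: PF = cos(φ) = Re(Z)/|Z| = 260/1.278e+04 = 0.02034.
Step 5 — Type: Im(Z) = -1.278e+04 ⇒ leading (phase φ = -88.8°).

PF = 0.02034 (leading, φ = -88.8°)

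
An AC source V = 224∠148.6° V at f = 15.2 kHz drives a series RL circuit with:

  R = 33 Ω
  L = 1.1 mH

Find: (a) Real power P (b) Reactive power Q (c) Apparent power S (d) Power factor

Step 1 — Angular frequency: ω = 2π·f = 2π·1.52e+04 = 9.55e+04 rad/s.
Step 2 — Component impedances:
  R: Z = R = 33 Ω
  L: Z = jωL = j·9.55e+04·0.0011 = 0 + j105.1 Ω
Step 3 — Series combination: Z_total = R + L = 33 + j105.1 Ω = 110.1∠72.6° Ω.
Step 4 — Source phasor: V = 224∠148.6° V = -191.2 + j116.7 V.
Step 5 — Current: I = V / Z = 0.4908 + j1.974 A = 2.034∠76.0° A.
Step 6 — Complex power: S = V·I* = 136.6 + j434.7 VA.
Step 7 — Real power: P = Re(S) = 136.6 W.
Step 8 — Reactive power: Q = Im(S) = 434.7 VAR.
Step 9 — Apparent power: |S| = 455.7 VA.
Step 10 — Power factor: PF = P/|S| = 0.2997 (lagging).

(a) P = 136.6 W  (b) Q = 434.7 VAR  (c) S = 455.7 VA  (d) PF = 0.2997 (lagging)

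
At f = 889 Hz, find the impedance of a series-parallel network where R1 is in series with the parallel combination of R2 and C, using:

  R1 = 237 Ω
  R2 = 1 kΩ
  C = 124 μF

Step 1 — Angular frequency: ω = 2π·f = 2π·889 = 5586 rad/s.
Step 2 — Component impedances:
  R1: Z = R = 237 Ω
  R2: Z = R = 1000 Ω
  C: Z = 1/(jωC) = -j/(ω·C) = 0 - j1.444 Ω
Step 3 — Parallel branch: R2 || C = 1/(1/R2 + 1/C) = 0.002084 - j1.444 Ω.
Step 4 — Series with R1: Z_total = R1 + (R2 || C) = 237 - j1.444 Ω = 237∠-0.3° Ω.

Z = 237 - j1.444 Ω = 237∠-0.3° Ω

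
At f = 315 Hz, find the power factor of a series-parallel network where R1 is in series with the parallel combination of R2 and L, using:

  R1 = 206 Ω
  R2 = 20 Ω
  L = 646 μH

Step 1 — Angular frequency: ω = 2π·f = 2π·315 = 1979 rad/s.
Step 2 — Component impedances:
  R1: Z = R = 206 Ω
  R2: Z = R = 20 Ω
  L: Z = jωL = j·1979·0.000646 = 0 + j1.279 Ω
Step 3 — Parallel branch: R2 || L = 1/(1/R2 + 1/L) = 0.0814 + j1.273 Ω.
Step 4 — Series with R1: Z_total = R1 + (R2 || L) = 206.1 + j1.273 Ω = 206.1∠0.4° Ω.
Step 5 — Power factor: PF = cos(φ) = Re(Z)/|Z| = 206.1/206.1 = 1.
Step 6 — Type: Im(Z) = 1.273 ⇒ lagging (phase φ = 0.4°).

PF = 1 (lagging, φ = 0.4°)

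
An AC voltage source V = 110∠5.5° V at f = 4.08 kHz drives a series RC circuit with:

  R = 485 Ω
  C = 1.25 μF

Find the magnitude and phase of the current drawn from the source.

Step 1 — Angular frequency: ω = 2π·f = 2π·4080 = 2.564e+04 rad/s.
Step 2 — Component impedances:
  R: Z = R = 485 Ω
  C: Z = 1/(jωC) = -j/(ω·C) = 0 - j31.21 Ω
Step 3 — Series combination: Z_total = R + C = 485 - j31.21 Ω = 486∠-3.7° Ω.
Step 4 — Source phasor: V = 110∠5.5° V = 109.5 + j10.54 V.
Step 5 — Ohm's law: I = V / Z_total = (109.5 + j10.54) / (485 - j31.21) = 0.2234 + j0.03611 A.
Step 6 — Convert to polar: |I| = 0.2263 A, ∠I = 9.2°.

I = 0.2263∠9.2° A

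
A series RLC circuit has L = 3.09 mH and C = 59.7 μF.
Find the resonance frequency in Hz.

Step 1 — Resonance condition Im(Z)=0 gives ω₀ = 1/√(LC).
Step 2 — ω₀ = 1/√(0.00309·5.97e-05) = 2328 rad/s.
Step 3 — f₀ = ω₀/(2π) = 370.6 Hz.

f₀ = 370.6 Hz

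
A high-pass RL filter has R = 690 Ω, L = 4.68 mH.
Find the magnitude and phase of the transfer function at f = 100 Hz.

Step 1 — Angular frequency: ω = 2π·100 = 628.3 rad/s.
Step 2 — Transfer function: H(jω) = jωL/(R + jωL).
Step 3 — Numerator jωL = j·2.941; denominator R + jωL = 690 + j2.941.
Step 4 — H = 1.816e-05 + j0.004262.
Step 5 — Magnitude: |H| = 0.004262 (-47.4 dB); phase: φ = 89.8°.

|H| = 0.004262 (-47.4 dB), φ = 89.8°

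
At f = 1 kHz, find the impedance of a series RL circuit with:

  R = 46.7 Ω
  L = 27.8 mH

Step 1 — Angular frequency: ω = 2π·f = 2π·1000 = 6283 rad/s.
Step 2 — Component impedances:
  R: Z = R = 46.7 Ω
  L: Z = jωL = j·6283·0.0278 = 0 + j174.7 Ω
Step 3 — Series combination: Z_total = R + L = 46.7 + j174.7 Ω = 180.8∠75.0° Ω.

Z = 46.7 + j174.7 Ω = 180.8∠75.0° Ω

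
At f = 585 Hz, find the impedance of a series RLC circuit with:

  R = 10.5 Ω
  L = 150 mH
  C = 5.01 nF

Step 1 — Angular frequency: ω = 2π·f = 2π·585 = 3676 rad/s.
Step 2 — Component impedances:
  R: Z = R = 10.5 Ω
  L: Z = jωL = j·3676·0.15 = 0 + j551.3 Ω
  C: Z = 1/(jωC) = -j/(ω·C) = 0 - j5.43e+04 Ω
Step 3 — Series combination: Z_total = R + L + C = 10.5 - j5.375e+04 Ω = 5.375e+04∠-90.0° Ω.

Z = 10.5 - j5.375e+04 Ω = 5.375e+04∠-90.0° Ω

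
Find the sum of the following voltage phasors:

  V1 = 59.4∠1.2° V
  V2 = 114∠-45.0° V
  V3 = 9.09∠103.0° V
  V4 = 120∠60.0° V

Step 1 — Convert each phasor to rectangular form:
  V1 = 59.4·(cos(1.2°) + j·sin(1.2°)) = 59.39 + j1.244 V
  V2 = 114·(cos(-45.0°) + j·sin(-45.0°)) = 80.61 - j80.61 V
  V3 = 9.09·(cos(103.0°) + j·sin(103.0°)) = -2.045 + j8.857 V
  V4 = 120·(cos(60.0°) + j·sin(60.0°)) = 60 + j103.9 V
Step 2 — Sum components: V_total = 198 + j33.41 V.
Step 3 — Convert to polar: |V_total| = 200.8 V, ∠V_total = 9.6°.

V_total = 200.8∠9.6° V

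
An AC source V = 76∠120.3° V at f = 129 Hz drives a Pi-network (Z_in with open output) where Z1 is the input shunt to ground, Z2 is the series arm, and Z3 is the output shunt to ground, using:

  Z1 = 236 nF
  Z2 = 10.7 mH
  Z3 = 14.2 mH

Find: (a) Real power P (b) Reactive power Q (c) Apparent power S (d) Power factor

Step 1 — Angular frequency: ω = 2π·f = 2π·129 = 810.5 rad/s.
Step 2 — Component impedances:
  Z1: Z = 1/(jωC) = -j/(ω·C) = 0 - j5228 Ω
  Z2: Z = jωL = j·810.5·0.0107 = 0 + j8.673 Ω
  Z3: Z = jωL = j·810.5·0.0142 = 0 + j11.51 Ω
Step 3 — With open output, the series arm Z2 and the output shunt Z3 appear in series to ground: Z2 + Z3 = 0 + j20.18 Ω.
Step 4 — Parallel with input shunt Z1: Z_in = Z1 || (Z2 + Z3) = 0 + j20.26 Ω = 20.26∠90.0° Ω.
Step 5 — Source phasor: V = 76∠120.3° V = -38.34 + j65.62 V.
Step 6 — Current: I = V / Z = 3.239 + j1.893 A = 3.751∠30.3° A.
Step 7 — Complex power: S = V·I* = 0 + j285.1 VA.
Step 8 — Real power: P = Re(S) = 0 W.
Step 9 — Reactive power: Q = Im(S) = 285.1 VAR.
Step 10 — Apparent power: |S| = 285.1 VA.
Step 11 — Power factor: PF = P/|S| = 0 (lagging).

(a) P = 0 W  (b) Q = 285.1 VAR  (c) S = 285.1 VA  (d) PF = 0 (lagging)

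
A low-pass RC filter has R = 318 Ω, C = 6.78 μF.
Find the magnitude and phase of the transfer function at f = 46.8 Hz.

Step 1 — Angular frequency: ω = 2π·46.8 = 294.1 rad/s.
Step 2 — Transfer function: H(jω) = 1/(1 + jωRC).
Step 3 — Denominator: 1 + jωRC = 1 + j·294.1·318·6.78e-06 = 1 + j0.634.
Step 4 — H = 0.7133 - j0.4522.
Step 5 — Magnitude: |H| = 0.8446 (-1.5 dB); phase: φ = -32.4°.

|H| = 0.8446 (-1.5 dB), φ = -32.4°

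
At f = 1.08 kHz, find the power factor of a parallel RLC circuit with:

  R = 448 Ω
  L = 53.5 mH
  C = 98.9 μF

Step 1 — Angular frequency: ω = 2π·f = 2π·1080 = 6786 rad/s.
Step 2 — Component impedances:
  R: Z = R = 448 Ω
  L: Z = jωL = j·6786·0.0535 = 0 + j363 Ω
  C: Z = 1/(jωC) = -j/(ω·C) = 0 - j1.49 Ω
Step 3 — Parallel combination: 1/Z_total = 1/R + 1/L + 1/C; Z_total = 0.004997 - j1.496 Ω = 1.496∠-89.8° Ω.
Step 4 — Power factor: PF = cos(φ) = Re(Z)/|Z| = 0.004997/1.496 = 0.00334.
Step 5 — Type: Im(Z) = -1.496 ⇒ leading (phase φ = -89.8°).

PF = 0.00334 (leading, φ = -89.8°)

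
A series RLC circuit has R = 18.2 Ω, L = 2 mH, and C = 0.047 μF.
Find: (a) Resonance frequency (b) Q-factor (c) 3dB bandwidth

Step 1 — Resonance condition Im(Z)=0 gives ω₀ = 1/√(LC).
Step 2 — ω₀ = 1/√(0.002·4.7e-08) = 1.031e+05 rad/s.
Step 3 — f₀ = ω₀/(2π) = 1.642e+04 Hz.
Step 4 — Series Q: Q = ω₀L/R = 1.031e+05·0.002/18.2 = 11.33.
Step 5 — 3dB bandwidth: Δω = ω₀/Q = 9100 rad/s; BW = Δω/(2π) = 1448 Hz.

(a) f₀ = 1.642e+04 Hz  (b) Q = 11.33  (c) BW = 1448 Hz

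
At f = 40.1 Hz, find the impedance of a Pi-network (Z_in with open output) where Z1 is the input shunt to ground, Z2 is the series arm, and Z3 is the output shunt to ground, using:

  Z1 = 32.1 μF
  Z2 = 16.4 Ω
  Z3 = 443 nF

Step 1 — Angular frequency: ω = 2π·f = 2π·40.1 = 252 rad/s.
Step 2 — Component impedances:
  Z1: Z = 1/(jωC) = -j/(ω·C) = 0 - j123.6 Ω
  Z2: Z = R = 16.4 Ω
  Z3: Z = 1/(jωC) = -j/(ω·C) = 0 - j8959 Ω
Step 3 — With open output, the series arm Z2 and the output shunt Z3 appear in series to ground: Z2 + Z3 = 16.4 - j8959 Ω.
Step 4 — Parallel with input shunt Z1: Z_in = Z1 || (Z2 + Z3) = 0.003039 - j122 Ω = 122∠-90.0° Ω.

Z = 0.003039 - j122 Ω = 122∠-90.0° Ω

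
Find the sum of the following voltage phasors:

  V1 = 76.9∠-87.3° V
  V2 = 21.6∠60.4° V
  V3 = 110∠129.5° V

Step 1 — Convert each phasor to rectangular form:
  V1 = 76.9·(cos(-87.3°) + j·sin(-87.3°)) = 3.622 - j76.81 V
  V2 = 21.6·(cos(60.4°) + j·sin(60.4°)) = 10.67 + j18.78 V
  V3 = 110·(cos(129.5°) + j·sin(129.5°)) = -69.97 + j84.88 V
Step 2 — Sum components: V_total = -55.68 + j26.85 V.
Step 3 — Convert to polar: |V_total| = 61.81 V, ∠V_total = 154.3°.

V_total = 61.81∠154.3° V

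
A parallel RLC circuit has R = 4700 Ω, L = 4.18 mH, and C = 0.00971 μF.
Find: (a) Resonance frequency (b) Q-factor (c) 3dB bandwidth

Step 1 — Resonance: ω₀ = 1/√(LC) = 1/√(0.00418·9.71e-09) = 1.57e+05 rad/s.
Step 2 — f₀ = ω₀/(2π) = 2.498e+04 Hz.
Step 3 — Parallel Q: Q = R/(ω₀L) = 4700/(1.57e+05·0.00418) = 7.163.
Step 4 — Bandwidth: Δω = ω₀/Q = 2.191e+04 rad/s; BW = Δω/(2π) = 3487 Hz.

(a) f₀ = 2.498e+04 Hz  (b) Q = 7.163  (c) BW = 3487 Hz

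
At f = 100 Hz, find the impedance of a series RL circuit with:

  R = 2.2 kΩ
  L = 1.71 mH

Step 1 — Angular frequency: ω = 2π·f = 2π·100 = 628.3 rad/s.
Step 2 — Component impedances:
  R: Z = R = 2200 Ω
  L: Z = jωL = j·628.3·0.00171 = 0 + j1.074 Ω
Step 3 — Series combination: Z_total = R + L = 2200 + j1.074 Ω = 2200∠0.0° Ω.

Z = 2200 + j1.074 Ω = 2200∠0.0° Ω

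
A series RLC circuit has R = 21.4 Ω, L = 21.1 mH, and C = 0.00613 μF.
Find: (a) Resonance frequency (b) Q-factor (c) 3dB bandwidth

Step 1 — Resonance: ω₀ = 1/√(LC) = 1/√(0.0211·6.13e-09) = 8.793e+04 rad/s.
Step 2 — f₀ = ω₀/(2π) = 1.399e+04 Hz.
Step 3 — Series Q: Q = ω₀L/R = 8.793e+04·0.0211/21.4 = 86.7.
Step 4 — Bandwidth: Δω = ω₀/Q = 1014 rad/s; BW = Δω/(2π) = 161.4 Hz.

(a) f₀ = 1.399e+04 Hz  (b) Q = 86.7  (c) BW = 161.4 Hz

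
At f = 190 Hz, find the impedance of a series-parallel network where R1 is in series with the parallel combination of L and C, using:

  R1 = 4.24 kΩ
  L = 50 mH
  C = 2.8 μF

Step 1 — Angular frequency: ω = 2π·f = 2π·190 = 1194 rad/s.
Step 2 — Component impedances:
  R1: Z = R = 4240 Ω
  L: Z = jωL = j·1194·0.05 = 0 + j59.69 Ω
  C: Z = 1/(jωC) = -j/(ω·C) = 0 - j299.2 Ω
Step 3 — Parallel branch: L || C = 1/(1/L + 1/C) = 0 + j74.57 Ω.
Step 4 — Series with R1: Z_total = R1 + (L || C) = 4240 + j74.57 Ω = 4241∠1.0° Ω.

Z = 4240 + j74.57 Ω = 4241∠1.0° Ω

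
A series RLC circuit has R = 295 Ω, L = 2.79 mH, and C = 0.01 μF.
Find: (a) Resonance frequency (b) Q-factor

Step 1 — Resonance condition Im(Z)=0 gives ω₀ = 1/√(LC).
Step 2 — ω₀ = 1/√(0.00279·1e-08) = 1.893e+05 rad/s.
Step 3 — f₀ = ω₀/(2π) = 3.013e+04 Hz.
Step 4 — Series Q: Q = ω₀L/R = 1.893e+05·0.00279/295 = 1.791.

(a) f₀ = 3.013e+04 Hz  (b) Q = 1.791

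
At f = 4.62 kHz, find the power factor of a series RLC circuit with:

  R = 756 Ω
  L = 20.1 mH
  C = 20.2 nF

Step 1 — Angular frequency: ω = 2π·f = 2π·4620 = 2.903e+04 rad/s.
Step 2 — Component impedances:
  R: Z = R = 756 Ω
  L: Z = jωL = j·2.903e+04·0.0201 = 0 + j583.5 Ω
  C: Z = 1/(jωC) = -j/(ω·C) = 0 - j1705 Ω
Step 3 — Series combination: Z_total = R + L + C = 756 - j1122 Ω = 1353∠-56.0° Ω.
Step 4 — Power factor: PF = cos(φ) = Re(Z)/|Z| = 756/1353 = 0.5588.
Step 5 — Type: Im(Z) = -1122 ⇒ leading (phase φ = -56.0°).

PF = 0.5588 (leading, φ = -56.0°)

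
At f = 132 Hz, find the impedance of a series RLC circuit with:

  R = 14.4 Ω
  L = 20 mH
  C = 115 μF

Step 1 — Angular frequency: ω = 2π·f = 2π·132 = 829.4 rad/s.
Step 2 — Component impedances:
  R: Z = R = 14.4 Ω
  L: Z = jωL = j·829.4·0.02 = 0 + j16.59 Ω
  C: Z = 1/(jωC) = -j/(ω·C) = 0 - j10.48 Ω
Step 3 — Series combination: Z_total = R + L + C = 14.4 + j6.103 Ω = 15.64∠23.0° Ω.

Z = 14.4 + j6.103 Ω = 15.64∠23.0° Ω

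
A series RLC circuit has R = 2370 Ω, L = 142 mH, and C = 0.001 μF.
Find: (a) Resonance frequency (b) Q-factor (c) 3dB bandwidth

Step 1 — Resonance condition Im(Z)=0 gives ω₀ = 1/√(LC).
Step 2 — ω₀ = 1/√(0.142·1e-09) = 8.392e+04 rad/s.
Step 3 — f₀ = ω₀/(2π) = 1.336e+04 Hz.
Step 4 — Series Q: Q = ω₀L/R = 8.392e+04·0.142/2370 = 5.028.
Step 5 — 3dB bandwidth: Δω = ω₀/Q = 1.669e+04 rad/s; BW = Δω/(2π) = 2656 Hz.

(a) f₀ = 1.336e+04 Hz  (b) Q = 5.028  (c) BW = 2656 Hz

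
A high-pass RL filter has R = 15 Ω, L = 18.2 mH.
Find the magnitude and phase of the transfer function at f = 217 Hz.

Step 1 — Angular frequency: ω = 2π·217 = 1363 rad/s.
Step 2 — Transfer function: H(jω) = jωL/(R + jωL).
Step 3 — Numerator jωL = j·24.81; denominator R + jωL = 15 + j24.81.
Step 4 — H = 0.7324 + j0.4427.
Step 5 — Magnitude: |H| = 0.8558 (-1.4 dB); phase: φ = 31.2°.

|H| = 0.8558 (-1.4 dB), φ = 31.2°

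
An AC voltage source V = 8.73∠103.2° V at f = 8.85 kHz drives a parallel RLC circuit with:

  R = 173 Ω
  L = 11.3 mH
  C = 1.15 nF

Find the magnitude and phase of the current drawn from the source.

Step 1 — Angular frequency: ω = 2π·f = 2π·8850 = 5.561e+04 rad/s.
Step 2 — Component impedances:
  R: Z = R = 173 Ω
  L: Z = jωL = j·5.561e+04·0.0113 = 0 + j628.3 Ω
  C: Z = 1/(jωC) = -j/(ω·C) = 0 - j1.564e+04 Ω
Step 3 — Parallel combination: 1/Z_total = 1/R + 1/L + 1/C; Z_total = 161.7 + j42.73 Ω = 167.3∠14.8° Ω.
Step 4 — Source phasor: V = 8.73∠103.2° V = -1.994 + j8.499 V.
Step 5 — Ohm's law: I = V / Z_total = (-1.994 + j8.499) / (161.7 + j42.73) = 0.00146 + j0.05217 A.
Step 6 — Convert to polar: |I| = 0.05219 A, ∠I = 88.4°.

I = 0.05219∠88.4° A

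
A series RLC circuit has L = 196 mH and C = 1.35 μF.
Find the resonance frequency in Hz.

Step 1 — Resonance condition Im(Z)=0 gives ω₀ = 1/√(LC).
Step 2 — ω₀ = 1/√(0.196·1.35e-06) = 1944 rad/s.
Step 3 — f₀ = ω₀/(2π) = 309.4 Hz.

f₀ = 309.4 Hz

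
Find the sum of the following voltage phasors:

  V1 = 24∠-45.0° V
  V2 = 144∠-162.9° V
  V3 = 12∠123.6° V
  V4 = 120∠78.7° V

Step 1 — Convert each phasor to rectangular form:
  V1 = 24·(cos(-45.0°) + j·sin(-45.0°)) = 16.97 - j16.97 V
  V2 = 144·(cos(-162.9°) + j·sin(-162.9°)) = -137.6 - j42.34 V
  V3 = 12·(cos(123.6°) + j·sin(123.6°)) = -6.641 + j9.995 V
  V4 = 120·(cos(78.7°) + j·sin(78.7°)) = 23.51 + j117.7 V
Step 2 — Sum components: V_total = -103.8 + j68.36 V.
Step 3 — Convert to polar: |V_total| = 124.3 V, ∠V_total = 146.6°.

V_total = 124.3∠146.6° V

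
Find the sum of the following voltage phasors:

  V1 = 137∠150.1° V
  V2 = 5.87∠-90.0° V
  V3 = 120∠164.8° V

Step 1 — Convert each phasor to rectangular form:
  V1 = 137·(cos(150.1°) + j·sin(150.1°)) = -118.8 + j68.29 V
  V2 = 5.87·(cos(-90.0°) + j·sin(-90.0°)) = 0 - j5.87 V
  V3 = 120·(cos(164.8°) + j·sin(164.8°)) = -115.8 + j31.46 V
Step 2 — Sum components: V_total = -234.6 + j93.89 V.
Step 3 — Convert to polar: |V_total| = 252.7 V, ∠V_total = 158.2°.

V_total = 252.7∠158.2° V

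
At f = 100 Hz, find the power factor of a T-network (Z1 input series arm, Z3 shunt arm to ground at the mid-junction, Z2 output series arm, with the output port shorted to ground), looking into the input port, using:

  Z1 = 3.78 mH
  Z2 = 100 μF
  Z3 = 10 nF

Step 1 — Angular frequency: ω = 2π·f = 2π·100 = 628.3 rad/s.
Step 2 — Component impedances:
  Z1: Z = jωL = j·628.3·0.00378 = 0 + j2.375 Ω
  Z2: Z = 1/(jωC) = -j/(ω·C) = 0 - j15.92 Ω
  Z3: Z = 1/(jωC) = -j/(ω·C) = 0 - j1.592e+05 Ω
Step 3 — With the output port shorted to ground, the output series arm Z2 runs from the junction to ground; the shunt arm Z3 also runs from the junction to ground. They appear in parallel: Z3 || Z2 = 0 - j15.91 Ω.
Step 4 — Series with input arm Z1: Z_in = Z1 + (Z3 || Z2) = 0 - j13.54 Ω = 13.54∠-90.0° Ω.
Step 5 — Power factor: PF = cos(φ) = Re(Z)/|Z| = 0/13.54 = 0.
Step 6 — Type: Im(Z) = -13.54 ⇒ leading (phase φ = -90.0°).

PF = 0 (leading, φ = -90.0°)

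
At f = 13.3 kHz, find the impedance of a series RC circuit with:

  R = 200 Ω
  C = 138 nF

Step 1 — Angular frequency: ω = 2π·f = 2π·1.33e+04 = 8.357e+04 rad/s.
Step 2 — Component impedances:
  R: Z = R = 200 Ω
  C: Z = 1/(jωC) = -j/(ω·C) = 0 - j86.71 Ω
Step 3 — Series combination: Z_total = R + C = 200 - j86.71 Ω = 218∠-23.4° Ω.

Z = 200 - j86.71 Ω = 218∠-23.4° Ω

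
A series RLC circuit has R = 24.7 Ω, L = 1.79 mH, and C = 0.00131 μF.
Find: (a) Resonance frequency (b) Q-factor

Step 1 — Resonance condition Im(Z)=0 gives ω₀ = 1/√(LC).
Step 2 — ω₀ = 1/√(0.00179·1.31e-09) = 6.53e+05 rad/s.
Step 3 — f₀ = ω₀/(2π) = 1.039e+05 Hz.
Step 4 — Series Q: Q = ω₀L/R = 6.53e+05·0.00179/24.7 = 47.33.

(a) f₀ = 1.039e+05 Hz  (b) Q = 47.33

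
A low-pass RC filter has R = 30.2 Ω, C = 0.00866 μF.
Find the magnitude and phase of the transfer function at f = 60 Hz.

Step 1 — Angular frequency: ω = 2π·60 = 377 rad/s.
Step 2 — Transfer function: H(jω) = 1/(1 + jωRC).
Step 3 — Denominator: 1 + jωRC = 1 + j·377·30.2·8.66e-09 = 1 + j9.86e-05.
Step 4 — H = 1 - j9.86e-05.
Step 5 — Magnitude: |H| = 1 (-0.0 dB); phase: φ = -0.0°.

|H| = 1 (-0.0 dB), φ = -0.0°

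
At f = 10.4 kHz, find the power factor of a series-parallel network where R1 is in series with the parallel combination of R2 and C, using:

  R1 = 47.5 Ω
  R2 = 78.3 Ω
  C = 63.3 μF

Step 1 — Angular frequency: ω = 2π·f = 2π·1.04e+04 = 6.535e+04 rad/s.
Step 2 — Component impedances:
  R1: Z = R = 47.5 Ω
  R2: Z = R = 78.3 Ω
  C: Z = 1/(jωC) = -j/(ω·C) = 0 - j0.2418 Ω
Step 3 — Parallel branch: R2 || C = 1/(1/R2 + 1/C) = 0.0007464 - j0.2418 Ω.
Step 4 — Series with R1: Z_total = R1 + (R2 || C) = 47.5 - j0.2418 Ω = 47.5∠-0.3° Ω.
Step 5 — Power factor: PF = cos(φ) = Re(Z)/|Z| = 47.5/47.5 = 1.
Step 6 — Type: Im(Z) = -0.2418 ⇒ leading (phase φ = -0.3°).

PF = 1 (leading, φ = -0.3°)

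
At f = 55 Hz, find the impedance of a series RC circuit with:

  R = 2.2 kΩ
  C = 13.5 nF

Step 1 — Angular frequency: ω = 2π·f = 2π·55 = 345.6 rad/s.
Step 2 — Component impedances:
  R: Z = R = 2200 Ω
  C: Z = 1/(jωC) = -j/(ω·C) = 0 - j2.144e+05 Ω
Step 3 — Series combination: Z_total = R + C = 2200 - j2.144e+05 Ω = 2.144e+05∠-89.4° Ω.

Z = 2200 - j2.144e+05 Ω = 2.144e+05∠-89.4° Ω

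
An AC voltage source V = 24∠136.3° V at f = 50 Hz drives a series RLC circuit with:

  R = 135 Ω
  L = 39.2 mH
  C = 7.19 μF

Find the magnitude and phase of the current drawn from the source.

Step 1 — Angular frequency: ω = 2π·f = 2π·50 = 314.2 rad/s.
Step 2 — Component impedances:
  R: Z = R = 135 Ω
  L: Z = jωL = j·314.2·0.0392 = 0 + j12.32 Ω
  C: Z = 1/(jωC) = -j/(ω·C) = 0 - j442.7 Ω
Step 3 — Series combination: Z_total = R + L + C = 135 - j430.4 Ω = 451.1∠-72.6° Ω.
Step 4 — Source phasor: V = 24∠136.3° V = -17.35 + j16.58 V.
Step 5 — Ohm's law: I = V / Z_total = (-17.35 + j16.58) / (135 - j430.4) = -0.04659 - j0.0257 A.
Step 6 — Convert to polar: |I| = 0.05321 A, ∠I = -151.1°.

I = 0.05321∠-151.1° A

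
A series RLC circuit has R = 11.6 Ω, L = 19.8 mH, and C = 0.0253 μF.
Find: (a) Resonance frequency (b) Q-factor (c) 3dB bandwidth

Step 1 — Resonance condition Im(Z)=0 gives ω₀ = 1/√(LC).
Step 2 — ω₀ = 1/√(0.0198·2.53e-08) = 4.468e+04 rad/s.
Step 3 — f₀ = ω₀/(2π) = 7111 Hz.
Step 4 — Series Q: Q = ω₀L/R = 4.468e+04·0.0198/11.6 = 76.26.
Step 5 — 3dB bandwidth: Δω = ω₀/Q = 585.9 rad/s; BW = Δω/(2π) = 93.24 Hz.

(a) f₀ = 7111 Hz  (b) Q = 76.26  (c) BW = 93.24 Hz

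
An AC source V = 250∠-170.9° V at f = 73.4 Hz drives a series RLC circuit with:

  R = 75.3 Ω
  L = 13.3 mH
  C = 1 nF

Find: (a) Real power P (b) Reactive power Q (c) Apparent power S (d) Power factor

Step 1 — Angular frequency: ω = 2π·f = 2π·73.4 = 461.2 rad/s.
Step 2 — Component impedances:
  R: Z = R = 75.3 Ω
  L: Z = jωL = j·461.2·0.0133 = 0 + j6.134 Ω
  C: Z = 1/(jωC) = -j/(ω·C) = 0 - j2.168e+06 Ω
Step 3 — Series combination: Z_total = R + L + C = 75.3 - j2.168e+06 Ω = 2.168e+06∠-90.0° Ω.
Step 4 — Source phasor: V = 250∠-170.9° V = -246.9 - j39.54 V.
Step 5 — Current: I = V / Z = 1.823e-05 - j0.0001138 A = 0.0001153∠-80.9° A.
Step 6 — Complex power: S = V·I* = 1.001e-06 - j0.02882 VA.
Step 7 — Real power: P = Re(S) = 1.001e-06 W.
Step 8 — Reactive power: Q = Im(S) = -0.02882 VAR.
Step 9 — Apparent power: |S| = 0.02882 VA.
Step 10 — Power factor: PF = P/|S| = 3.473e-05 (leading).

(a) P = 1.001e-06 W  (b) Q = -0.02882 VAR  (c) S = 0.02882 VA  (d) PF = 3.473e-05 (leading)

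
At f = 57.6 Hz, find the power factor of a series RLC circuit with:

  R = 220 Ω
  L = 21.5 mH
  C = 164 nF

Step 1 — Angular frequency: ω = 2π·f = 2π·57.6 = 361.9 rad/s.
Step 2 — Component impedances:
  R: Z = R = 220 Ω
  L: Z = jωL = j·361.9·0.0215 = 0 + j7.781 Ω
  C: Z = 1/(jωC) = -j/(ω·C) = 0 - j1.685e+04 Ω
Step 3 — Series combination: Z_total = R + L + C = 220 - j1.684e+04 Ω = 1.684e+04∠-89.3° Ω.
Step 4 — Power factor: PF = cos(φ) = Re(Z)/|Z| = 220/1.684e+04 = 0.01306.
Step 5 — Type: Im(Z) = -1.684e+04 ⇒ leading (phase φ = -89.3°).

PF = 0.01306 (leading, φ = -89.3°)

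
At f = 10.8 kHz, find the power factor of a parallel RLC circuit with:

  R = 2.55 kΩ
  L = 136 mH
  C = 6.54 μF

Step 1 — Angular frequency: ω = 2π·f = 2π·1.08e+04 = 6.786e+04 rad/s.
Step 2 — Component impedances:
  R: Z = R = 2550 Ω
  L: Z = jωL = j·6.786e+04·0.136 = 0 + j9229 Ω
  C: Z = 1/(jωC) = -j/(ω·C) = 0 - j2.253 Ω
Step 3 — Parallel combination: 1/Z_total = 1/R + 1/L + 1/C; Z_total = 0.001992 - j2.254 Ω = 2.254∠-89.9° Ω.
Step 4 — Power factor: PF = cos(φ) = Re(Z)/|Z| = 0.0019921/2.2538 = 0.0008839.
Step 5 — Type: Im(Z) = -2.254 ⇒ leading (phase φ = -89.9°).

PF = 0.0008839 (leading, φ = -89.9°)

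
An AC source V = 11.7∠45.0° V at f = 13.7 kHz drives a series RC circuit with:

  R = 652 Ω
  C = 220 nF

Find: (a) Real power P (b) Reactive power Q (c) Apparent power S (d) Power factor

Step 1 — Angular frequency: ω = 2π·f = 2π·1.37e+04 = 8.608e+04 rad/s.
Step 2 — Component impedances:
  R: Z = R = 652 Ω
  C: Z = 1/(jωC) = -j/(ω·C) = 0 - j52.81 Ω
Step 3 — Series combination: Z_total = R + C = 652 - j52.81 Ω = 654.1∠-4.6° Ω.
Step 4 — Source phasor: V = 11.7∠45.0° V = 8.273 + j8.273 V.
Step 5 — Current: I = V / Z = 0.01159 + j0.01363 A = 0.01789∠49.6° A.
Step 6 — Complex power: S = V·I* = 0.2086 - j0.01689 VA.
Step 7 — Real power: P = Re(S) = 0.2086 W.
Step 8 — Reactive power: Q = Im(S) = -0.01689 VAR.
Step 9 — Apparent power: |S| = 0.2093 VA.
Step 10 — Power factor: PF = P/|S| = 0.9967 (leading).

(a) P = 0.2086 W  (b) Q = -0.01689 VAR  (c) S = 0.2093 VA  (d) PF = 0.9967 (leading)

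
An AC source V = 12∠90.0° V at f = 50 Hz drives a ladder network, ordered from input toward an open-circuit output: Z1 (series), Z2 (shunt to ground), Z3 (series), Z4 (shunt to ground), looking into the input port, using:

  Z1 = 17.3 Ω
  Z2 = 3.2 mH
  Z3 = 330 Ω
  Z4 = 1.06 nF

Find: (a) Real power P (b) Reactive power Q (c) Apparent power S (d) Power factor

Step 1 — Angular frequency: ω = 2π·f = 2π·50 = 314.2 rad/s.
Step 2 — Component impedances:
  Z1: Z = R = 17.3 Ω
  Z2: Z = jωL = j·314.2·0.0032 = 0 + j1.005 Ω
  Z3: Z = R = 330 Ω
  Z4: Z = 1/(jωC) = -j/(ω·C) = 0 - j3.003e+06 Ω
Step 3 — Ladder network (open output): work backward from the far end, alternating series and parallel combinations. Z_in = 17.3 + j1.005 Ω = 17.33∠3.3° Ω.
Step 4 — Source phasor: V = 12∠90.0° V = 0 + j12 V.
Step 5 — Current: I = V / Z = 0.04017 + j0.6913 A = 0.6925∠86.7° A.
Step 6 — Complex power: S = V·I* = 8.296 + j0.4821 VA.
Step 7 — Real power: P = Re(S) = 8.296 W.
Step 8 — Reactive power: Q = Im(S) = 0.4821 VAR.
Step 9 — Apparent power: |S| = 8.31 VA.
Step 10 — Power factor: PF = P/|S| = 0.9983 (lagging).

(a) P = 8.296 W  (b) Q = 0.4821 VAR  (c) S = 8.31 VA  (d) PF = 0.9983 (lagging)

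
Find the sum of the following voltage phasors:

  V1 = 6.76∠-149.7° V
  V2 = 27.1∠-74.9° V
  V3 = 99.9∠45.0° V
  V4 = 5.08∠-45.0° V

Step 1 — Convert each phasor to rectangular form:
  V1 = 6.76·(cos(-149.7°) + j·sin(-149.7°)) = -5.837 - j3.411 V
  V2 = 27.1·(cos(-74.9°) + j·sin(-74.9°)) = 7.06 - j26.16 V
  V3 = 99.9·(cos(45.0°) + j·sin(45.0°)) = 70.64 + j70.64 V
  V4 = 5.08·(cos(-45.0°) + j·sin(-45.0°)) = 3.592 - j3.592 V
Step 2 — Sum components: V_total = 75.46 + j37.47 V.
Step 3 — Convert to polar: |V_total| = 84.25 V, ∠V_total = 26.4°.

V_total = 84.25∠26.4° V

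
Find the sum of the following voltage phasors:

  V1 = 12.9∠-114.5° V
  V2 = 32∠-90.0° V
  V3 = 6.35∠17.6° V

Step 1 — Convert each phasor to rectangular form:
  V1 = 12.9·(cos(-114.5°) + j·sin(-114.5°)) = -5.35 - j11.74 V
  V2 = 32·(cos(-90.0°) + j·sin(-90.0°)) = 0 - j32 V
  V3 = 6.35·(cos(17.6°) + j·sin(17.6°)) = 6.053 + j1.92 V
Step 2 — Sum components: V_total = 0.7032 - j41.82 V.
Step 3 — Convert to polar: |V_total| = 41.82 V, ∠V_total = -89.0°.

V_total = 41.82∠-89.0° V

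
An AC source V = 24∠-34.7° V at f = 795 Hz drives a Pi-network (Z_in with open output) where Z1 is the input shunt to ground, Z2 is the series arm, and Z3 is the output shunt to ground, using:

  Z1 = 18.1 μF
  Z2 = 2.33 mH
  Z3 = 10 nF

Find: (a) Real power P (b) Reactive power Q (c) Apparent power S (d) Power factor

Step 1 — Angular frequency: ω = 2π·f = 2π·795 = 4995 rad/s.
Step 2 — Component impedances:
  Z1: Z = 1/(jωC) = -j/(ω·C) = 0 - j11.06 Ω
  Z2: Z = jωL = j·4995·0.00233 = 0 + j11.64 Ω
  Z3: Z = 1/(jωC) = -j/(ω·C) = 0 - j2.002e+04 Ω
Step 3 — With open output, the series arm Z2 and the output shunt Z3 appear in series to ground: Z2 + Z3 = 0 - j2.001e+04 Ω.
Step 4 — Parallel with input shunt Z1: Z_in = Z1 || (Z2 + Z3) = 0 - j11.05 Ω = 11.05∠-90.0° Ω.
Step 5 — Source phasor: V = 24∠-34.7° V = 19.73 - j13.66 V.
Step 6 — Current: I = V / Z = 1.236 + j1.785 A = 2.171∠55.3° A.
Step 7 — Complex power: S = V·I* = 0 - j52.11 VA.
Step 8 — Real power: P = Re(S) = 0 W.
Step 9 — Reactive power: Q = Im(S) = -52.11 VAR.
Step 10 — Apparent power: |S| = 52.11 VA.
Step 11 — Power factor: PF = P/|S| = 0 (leading).

(a) P = 0 W  (b) Q = -52.11 VAR  (c) S = 52.11 VA  (d) PF = 0 (leading)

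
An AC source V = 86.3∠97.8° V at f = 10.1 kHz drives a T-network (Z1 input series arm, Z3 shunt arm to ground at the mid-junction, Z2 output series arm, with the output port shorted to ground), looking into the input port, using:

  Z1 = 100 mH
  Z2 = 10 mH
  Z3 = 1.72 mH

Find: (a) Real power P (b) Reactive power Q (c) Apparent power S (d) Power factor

Step 1 — Angular frequency: ω = 2π·f = 2π·1.01e+04 = 6.346e+04 rad/s.
Step 2 — Component impedances:
  Z1: Z = jωL = j·6.346e+04·0.1 = 0 + j6346 Ω
  Z2: Z = jωL = j·6.346e+04·0.01 = 0 + j634.6 Ω
  Z3: Z = jωL = j·6.346e+04·0.00172 = 0 + j109.2 Ω
Step 3 — With the output port shorted to ground, the output series arm Z2 runs from the junction to ground; the shunt arm Z3 also runs from the junction to ground. They appear in parallel: Z3 || Z2 = 0 + j93.13 Ω.
Step 4 — Series with input arm Z1: Z_in = Z1 + (Z3 || Z2) = 0 + j6439 Ω = 6439∠90.0° Ω.
Step 5 — Source phasor: V = 86.3∠97.8° V = -11.71 + j85.5 V.
Step 6 — Current: I = V / Z = 0.01328 + j0.001819 A = 0.0134∠7.8° A.
Step 7 — Complex power: S = V·I* = 0 + j1.157 VA.
Step 8 — Real power: P = Re(S) = 0 W.
Step 9 — Reactive power: Q = Im(S) = 1.157 VAR.
Step 10 — Apparent power: |S| = 1.157 VA.
Step 11 — Power factor: PF = P/|S| = 0 (lagging).

(a) P = 0 W  (b) Q = 1.157 VAR  (c) S = 1.157 VA  (d) PF = 0 (lagging)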